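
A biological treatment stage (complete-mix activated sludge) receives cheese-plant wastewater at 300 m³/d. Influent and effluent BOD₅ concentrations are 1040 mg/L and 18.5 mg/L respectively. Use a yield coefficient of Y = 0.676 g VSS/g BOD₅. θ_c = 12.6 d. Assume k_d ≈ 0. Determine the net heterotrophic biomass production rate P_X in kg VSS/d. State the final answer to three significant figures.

No decay correction is needed, so Y_obs = Y = 0.676.
ΔS = 1040 − 18.5 = 1022 mg/L, so the substrate removal rate is 300 × 1022/1000 = 306.4 kg BOD₅/d.
P_X = Y_obs · Q(S₀ − S) = 0.6760 × 306.4 = 207.2 kg VSS/d.

P_X ≈ 207 kg VSS/d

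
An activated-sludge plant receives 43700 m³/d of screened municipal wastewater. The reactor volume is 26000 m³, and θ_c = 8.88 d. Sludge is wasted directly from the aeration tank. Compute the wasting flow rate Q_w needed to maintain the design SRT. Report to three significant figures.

Q_w ≈ 2930 m³/d

With mixed-liquor wasting, θ_c = V/Q_w, so Q_w = V/θ_c = 26000/8.88 = 2928 m³/d.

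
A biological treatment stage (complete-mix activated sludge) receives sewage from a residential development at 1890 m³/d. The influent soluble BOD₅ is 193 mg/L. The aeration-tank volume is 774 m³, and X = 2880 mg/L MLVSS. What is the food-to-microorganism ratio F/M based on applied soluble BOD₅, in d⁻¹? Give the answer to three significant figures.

F/M ≈ 0.164 d⁻¹

F/M = applied load / biomass = Q·S₀/(V·X) = 1890 × 193 / (774.0 × 2880) = 0.1636 d⁻¹.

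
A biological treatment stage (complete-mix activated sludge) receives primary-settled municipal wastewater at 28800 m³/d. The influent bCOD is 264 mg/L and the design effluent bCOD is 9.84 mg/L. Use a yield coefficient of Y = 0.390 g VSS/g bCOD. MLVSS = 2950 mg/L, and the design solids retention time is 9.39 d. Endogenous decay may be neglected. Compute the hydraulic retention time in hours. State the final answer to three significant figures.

Biomass mass balance (decay neglected): V·X = Y·Q·(S₀ − S)·θ_c, so V = 0.390 × 28800 × (264 − 9.84) × 9.39 / 2950 = 9087 m³.
Hydraulic retention time τ = V/Q = 9087 / 28800 = 0.3155 d = 7.572 h.

τ ≈ 7.57 h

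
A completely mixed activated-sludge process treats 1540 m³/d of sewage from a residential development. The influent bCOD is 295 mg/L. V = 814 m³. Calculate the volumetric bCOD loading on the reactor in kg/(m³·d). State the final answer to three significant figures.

L_v ≈ 0.558 kg bCOD/(m³·d)

Applied bCOD load per unit volume = Q·S₀/V = (1540 × 295/1000)/814.0 = 0.5581 kg bCOD·m⁻³·d⁻¹.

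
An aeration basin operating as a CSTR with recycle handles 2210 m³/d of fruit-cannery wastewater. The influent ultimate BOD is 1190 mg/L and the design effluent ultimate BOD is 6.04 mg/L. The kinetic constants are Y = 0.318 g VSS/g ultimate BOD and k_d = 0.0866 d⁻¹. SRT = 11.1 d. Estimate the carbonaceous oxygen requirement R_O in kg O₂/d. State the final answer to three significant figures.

R_O ≈ 2010 kg O₂/d

Observed yield with endogenous decay: Y_obs = Y / (1 + k_d·θ_c) = 0.318 / (1 + 0.0866 × 11.1) = 0.318 / 1.961 = 0.1621 g VSS/g ultimate BOD.
Substrate removed = Q·(S₀ − S) = 2210 m³/d × (1190 − 6.04) g/m³ = 2.62×10^6 g/d = 2617 kg/d.
P_X = Y_obs·Q·(S₀ − S) = 0.1621 × 2617 = 424.2 kg VSS/d.
R_O = Q·(S₀ − S) − 1.42·P_X = 2617 − 1.42 × 424.2 = 2014 kg O₂/d.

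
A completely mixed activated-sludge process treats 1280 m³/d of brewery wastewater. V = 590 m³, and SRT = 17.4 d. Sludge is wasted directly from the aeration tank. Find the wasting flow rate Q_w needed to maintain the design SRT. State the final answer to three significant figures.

For wasting at MLVSS concentration, Q_w = V/θ_c = 590.0/17.4 = 33.91 m³/d.

Q_w ≈ 33.9 m³/d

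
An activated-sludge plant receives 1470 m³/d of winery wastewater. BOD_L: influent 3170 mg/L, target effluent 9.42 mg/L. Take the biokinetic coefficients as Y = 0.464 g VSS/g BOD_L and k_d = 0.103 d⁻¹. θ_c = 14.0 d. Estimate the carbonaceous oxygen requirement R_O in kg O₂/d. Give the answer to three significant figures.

R_O ≈ 3390 kg O₂/d

The observed yield is Y_obs = Y/(1 + k_d·θ_c) = 0.464 / (1 + 0.103 × 14.0) = 0.464 / 2.442 = 0.1900 g VSS per g BOD_L removed.
Substrate removed = Q·(S₀ − S) = 1470 m³/d × (3170 − 9.42) g/m³ = 4.65×10^6 g/d = 4646 kg/d.
Net sludge production P_X = 0.1900 × 4646 = 882.8 kg VSS/d.
Carbonaceous O₂ demand = substrate oxidised − cell-mass equivalent = 4646 − 1.42 × 882.8 = 3392 kg O₂/d.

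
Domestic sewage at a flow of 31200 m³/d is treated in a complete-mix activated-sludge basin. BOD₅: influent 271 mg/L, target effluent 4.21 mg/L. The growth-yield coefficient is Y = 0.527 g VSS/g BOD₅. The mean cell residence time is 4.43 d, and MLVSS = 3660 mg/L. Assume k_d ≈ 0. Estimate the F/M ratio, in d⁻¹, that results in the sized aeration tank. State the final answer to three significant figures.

Biomass mass balance (decay neglected): V·X = Y·Q·(S₀ − S)·θ_c, so V = 0.527 × 31200 × (271 − 4.21) × 4.43 / 3660 = 5310 m³.
Food-to-microorganism ratio F/M = Q S₀ / (V X) = 31200 × 271 / (5310 × 3660) = 0.4351 d⁻¹.

F/M ≈ 0.435 d⁻¹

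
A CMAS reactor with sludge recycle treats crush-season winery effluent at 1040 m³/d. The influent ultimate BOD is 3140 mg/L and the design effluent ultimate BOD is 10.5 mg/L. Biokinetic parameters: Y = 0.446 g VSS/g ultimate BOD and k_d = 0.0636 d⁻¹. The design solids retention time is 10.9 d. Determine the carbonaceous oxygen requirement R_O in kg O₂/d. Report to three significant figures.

R_O ≈ 2040 kg O₂/d

Y_obs = Y / (1 + k_d θ_c) = 0.446 / (1 + 0.0636 × 10.9) = 0.446 / 1.693 = 0.2634.
Substrate removed = Q·(S₀ − S) = 1040 m³/d × (3140 − 10.5) g/m³ = 3.25×10^6 g/d = 3255 kg/d.
P_X = Y_obs·Q·(S₀ − S) = 0.2634 × 3255 = 857.3 kg VSS/d.
Carbonaceous O₂ demand = substrate oxidised − cell-mass equivalent = 3255 − 1.42 × 857.3 = 2037 kg O₂/d.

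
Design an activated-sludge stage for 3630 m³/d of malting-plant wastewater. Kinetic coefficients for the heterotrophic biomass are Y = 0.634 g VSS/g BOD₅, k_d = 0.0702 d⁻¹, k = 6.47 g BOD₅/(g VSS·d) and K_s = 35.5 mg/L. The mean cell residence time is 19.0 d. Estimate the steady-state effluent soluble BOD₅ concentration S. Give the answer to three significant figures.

Effluent substrate depends only on kinetics and SRT: S = K_s(1 + k_d θ_c) / [θ_c(Yk − k_d) − 1] = 35.5 × (1 + 0.0702 × 19.0) / [19.0 × (0.634 × 6.47 − 0.0702) − 1] = 82.85 / 75.60 = 1.096 mg/L.

S ≈ 1.10 mg/L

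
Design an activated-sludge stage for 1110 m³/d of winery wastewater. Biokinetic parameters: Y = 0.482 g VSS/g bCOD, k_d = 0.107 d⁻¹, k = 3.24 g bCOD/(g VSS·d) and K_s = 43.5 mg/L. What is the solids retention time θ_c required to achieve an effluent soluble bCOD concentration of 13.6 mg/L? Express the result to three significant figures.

θ_c ≈ 3.77 d

At the target effluent, Y k S/(K_s+S) = 0.482×3.24×13.6/57.10 = 0.3720 d⁻¹.
θ_c = 1/(μ − k_d) = 1/(0.3720 − 0.107) = 1/0.2650 = 3.774 d.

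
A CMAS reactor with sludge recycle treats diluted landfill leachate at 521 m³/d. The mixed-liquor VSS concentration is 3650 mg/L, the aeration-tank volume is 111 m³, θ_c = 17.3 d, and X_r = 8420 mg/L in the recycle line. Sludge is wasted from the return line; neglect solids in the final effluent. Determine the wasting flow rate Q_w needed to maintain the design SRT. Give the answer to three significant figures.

θ_c = V·X/(Q_w·X_r) when wasting from the recycle, so Q_w = V·X/(θ_c·X_r) = 111.0 × 3650 / (17.3 × 8420) = 2.781 m³/d.

Q_w ≈ 2.78 m³/d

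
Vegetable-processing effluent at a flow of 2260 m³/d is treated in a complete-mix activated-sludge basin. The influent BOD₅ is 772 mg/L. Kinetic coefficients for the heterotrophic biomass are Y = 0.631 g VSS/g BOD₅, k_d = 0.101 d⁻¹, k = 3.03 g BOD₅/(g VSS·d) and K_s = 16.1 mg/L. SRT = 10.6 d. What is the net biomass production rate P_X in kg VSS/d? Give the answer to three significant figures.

Effluent substrate depends only on kinetics and SRT: S = K_s(1 + k_d θ_c) / [θ_c(Yk − k_d) − 1] = 16.1 × (1 + 0.101 × 10.6) / [10.6 × (0.631 × 3.03 − 0.101) − 1] = 33.34 / 18.20 = 1.832 mg/L.
Observed yield with endogenous decay: Y_obs = Y / (1 + k_d·θ_c) = 0.631 / (1 + 0.101 × 10.6) = 0.631 / 2.071 = 0.3047 g VSS/g BOD₅.
Mass of BOD₅ removed per day: Q(S₀ − S) = 2260 × 770.2 g/m³ = 1741 kg/d.
Biomass produced: P_X = Y_obs·Q·ΔS = 0.3047 × 1741 ≈ 530.4 kg VSS/d.

P_X ≈ 530 kg VSS/d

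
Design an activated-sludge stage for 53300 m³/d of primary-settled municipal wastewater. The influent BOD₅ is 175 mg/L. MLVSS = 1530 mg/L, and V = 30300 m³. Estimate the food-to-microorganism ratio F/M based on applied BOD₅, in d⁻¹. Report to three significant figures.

F/M ≈ 0.201 d⁻¹

F/M = Q·S₀ / (V·X) = 53300 × 175 / (30300 × 1530) = 0.2012 g BOD₅·(g VSS·d)⁻¹.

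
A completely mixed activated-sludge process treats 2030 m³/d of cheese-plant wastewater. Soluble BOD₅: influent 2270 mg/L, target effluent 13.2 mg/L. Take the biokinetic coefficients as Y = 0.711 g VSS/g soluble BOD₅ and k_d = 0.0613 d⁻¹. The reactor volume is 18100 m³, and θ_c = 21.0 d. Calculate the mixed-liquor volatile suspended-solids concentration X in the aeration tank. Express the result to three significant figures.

From V·X·(1 + k_d·θ_c) = Y·Q·(S₀ − S)·θ_c: X = 0.711 × 2030 × (2270 − 13.2) × 21.0 / [18100 × (1 + 0.0613 × 21.0)] = 1652 mg/L.

X ≈ 1650 mg/L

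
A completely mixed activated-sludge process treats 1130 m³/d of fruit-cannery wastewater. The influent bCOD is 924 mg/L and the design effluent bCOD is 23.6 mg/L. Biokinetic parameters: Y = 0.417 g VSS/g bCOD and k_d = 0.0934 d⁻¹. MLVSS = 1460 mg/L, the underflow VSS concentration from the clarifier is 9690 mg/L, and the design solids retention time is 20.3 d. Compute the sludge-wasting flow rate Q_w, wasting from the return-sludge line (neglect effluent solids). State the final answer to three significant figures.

Steady-state biomass mass balance: V·X·(1 + k_d·θ_c) = Y·Q·(S₀ − S)·θ_c, so V = 0.417 × 1130 × (924 − 23.6) × 20.3 / [1460 × (1 + 0.0934 × 20.3)] = 8.61×10^6 / 4228 = 2037 m³.
Wasting from the return line (neglecting effluent solids): Q_w = V·X / (θ_c·X_r) = 2037 × 1460 / (20.3 × 9690) = 15.12 m³/d.

Q_w ≈ 15.1 m³/d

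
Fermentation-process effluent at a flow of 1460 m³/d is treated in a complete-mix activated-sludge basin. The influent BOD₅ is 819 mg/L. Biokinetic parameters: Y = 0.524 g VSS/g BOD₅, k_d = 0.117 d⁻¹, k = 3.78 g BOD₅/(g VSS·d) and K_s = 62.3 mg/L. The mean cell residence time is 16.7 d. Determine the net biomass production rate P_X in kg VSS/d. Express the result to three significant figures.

P_X ≈ 211 kg VSS/d

Effluent substrate depends only on kinetics and SRT: S = K_s(1 + k_d θ_c) / [θ_c(Yk − k_d) − 1] = 62.3 × (1 + 0.117 × 16.7) / [16.7 × (0.524 × 3.78 − 0.117) − 1] = 184.0 / 30.12 = 6.109 mg/L.
Observed yield with endogenous decay: Y_obs = Y / (1 + k_d·θ_c) = 0.524 / (1 + 0.117 × 16.7) = 0.524 / 2.954 = 0.1774 g VSS/g BOD₅.
ΔS = 819 − 6.11 = 812.9 mg/L, so the substrate removal rate is 1460 × 812.9/1000 = 1187 kg BOD₅/d.
P_X = Y_obs · Q(S₀ − S) = 0.1774 × 1187 = 210.5 kg VSS/d.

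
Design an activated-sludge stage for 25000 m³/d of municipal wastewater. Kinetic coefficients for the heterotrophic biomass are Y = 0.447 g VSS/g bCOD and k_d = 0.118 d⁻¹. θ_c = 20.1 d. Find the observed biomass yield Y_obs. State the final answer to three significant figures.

The observed yield is Y_obs = Y/(1 + k_d·θ_c) = 0.447 / (1 + 0.118 × 20.1) = 0.447 / 3.372 = 0.1326 g VSS per g bCOD removed.

Y_obs ≈ 0.133 g VSS/g bCOD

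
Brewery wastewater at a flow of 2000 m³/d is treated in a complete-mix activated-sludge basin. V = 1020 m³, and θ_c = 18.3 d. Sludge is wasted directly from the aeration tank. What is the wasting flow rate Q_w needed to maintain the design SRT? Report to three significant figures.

Q_w ≈ 55.7 m³/d

For wasting at MLVSS concentration, Q_w = V/θ_c = 1020/18.3 = 55.74 m³/d.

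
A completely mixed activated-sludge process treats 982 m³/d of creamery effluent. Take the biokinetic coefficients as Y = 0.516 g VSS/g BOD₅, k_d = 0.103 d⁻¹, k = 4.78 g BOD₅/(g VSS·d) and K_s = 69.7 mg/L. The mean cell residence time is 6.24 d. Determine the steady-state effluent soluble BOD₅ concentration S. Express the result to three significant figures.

From the Monod/SRT balance for a CMAS, S = K_s·(1+k_d θ_c)/[θ_c·(Y k − k_d) − 1] = 69.7 × (1 + 0.103 × 6.24) / [6.24 × (0.516 × 4.78 − 0.103) − 1] = 114.5 / 13.75 = 8.328 mg/L.

S ≈ 8.33 mg/L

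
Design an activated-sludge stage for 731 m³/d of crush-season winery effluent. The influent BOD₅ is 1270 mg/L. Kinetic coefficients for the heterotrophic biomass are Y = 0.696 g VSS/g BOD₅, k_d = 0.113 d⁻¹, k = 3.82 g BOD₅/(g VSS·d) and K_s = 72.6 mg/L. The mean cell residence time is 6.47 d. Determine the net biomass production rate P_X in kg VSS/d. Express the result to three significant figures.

From the Monod/SRT balance for a CMAS, S = K_s·(1+k_d θ_c)/[θ_c·(Y k − k_d) − 1] = 72.6 × (1 + 0.113 × 6.47) / [6.47 × (0.696 × 3.82 − 0.113) − 1] = 125.7 / 15.47 = 8.124 mg/L.
Correct the yield for decay: Y_obs = Y/(1 + k_d θ_c) = 0.696 / (1 + 0.113 × 6.47) = 0.696 / 1.731 = 0.4021.
Mass of BOD₅ removed per day: Q(S₀ − S) = 731 × 1262 g/m³ = 922.4 kg/d.
Biomass produced: P_X = Y_obs·Q·ΔS = 0.4021 × 922.4 ≈ 370.9 kg VSS/d.

P_X ≈ 371 kg VSS/d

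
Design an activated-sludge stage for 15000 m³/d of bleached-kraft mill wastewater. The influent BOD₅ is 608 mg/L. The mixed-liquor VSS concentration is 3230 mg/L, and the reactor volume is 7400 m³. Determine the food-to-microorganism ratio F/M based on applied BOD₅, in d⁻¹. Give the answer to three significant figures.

F/M ≈ 0.382 d⁻¹

F/M = Q·S₀ / (V·X) = 15000 × 608 / (7400 × 3230) = 0.3816 g BOD₅·(g VSS·d)⁻¹.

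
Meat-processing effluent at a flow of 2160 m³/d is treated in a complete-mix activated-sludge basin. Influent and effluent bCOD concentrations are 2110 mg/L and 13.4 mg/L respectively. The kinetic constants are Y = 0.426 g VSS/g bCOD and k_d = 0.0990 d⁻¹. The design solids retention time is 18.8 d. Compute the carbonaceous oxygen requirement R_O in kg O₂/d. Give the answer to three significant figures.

Correct the yield for decay: Y_obs = Y/(1 + k_d θ_c) = 0.426 / (1 + 0.0990 × 18.8) = 0.426 / 2.861 = 0.1489.
Mass of bCOD removed per day: Q(S₀ − S) = 2160 × 2097 g/m³ = 4529 kg/d.
Biomass synthesised: P_X = Y_obs × 4529 = 674.3 kg VSS/d.
Carbonaceous O₂ demand = substrate oxidised − cell-mass equivalent = 4529 − 1.42 × 674.3 = 3571 kg O₂/d.

R_O ≈ 3570 kg O₂/d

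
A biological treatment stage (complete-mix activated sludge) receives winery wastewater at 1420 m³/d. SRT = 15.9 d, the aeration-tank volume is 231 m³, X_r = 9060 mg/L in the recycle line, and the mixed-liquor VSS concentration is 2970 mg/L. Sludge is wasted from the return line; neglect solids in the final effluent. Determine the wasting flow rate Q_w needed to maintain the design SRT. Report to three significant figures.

θ_c = V·X/(Q_w·X_r) when wasting from the recycle, so Q_w = V·X/(θ_c·X_r) = 231.0 × 2970 / (15.9 × 9060) = 4.763 m³/d.

Q_w ≈ 4.76 m³/d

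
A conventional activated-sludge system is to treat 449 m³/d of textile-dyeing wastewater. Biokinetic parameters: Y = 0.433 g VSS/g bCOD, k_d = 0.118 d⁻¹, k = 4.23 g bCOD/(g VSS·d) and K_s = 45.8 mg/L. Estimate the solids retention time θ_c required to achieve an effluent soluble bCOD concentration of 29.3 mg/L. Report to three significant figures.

At the target effluent, Y k S/(K_s+S) = 0.433×4.23×29.3/75.10 = 0.7146 d⁻¹.
1/θ_c = 0.7146 − 0.118 = 0.5966 d⁻¹, so θ_c = 1.676 d.

θ_c ≈ 1.68 d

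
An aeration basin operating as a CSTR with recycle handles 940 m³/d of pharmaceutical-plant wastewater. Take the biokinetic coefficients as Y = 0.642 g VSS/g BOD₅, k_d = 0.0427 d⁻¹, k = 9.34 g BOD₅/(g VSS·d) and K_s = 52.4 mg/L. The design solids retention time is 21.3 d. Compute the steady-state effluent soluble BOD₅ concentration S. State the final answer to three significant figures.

Effluent substrate depends only on kinetics and SRT: S = K_s(1 + k_d θ_c) / [θ_c(Yk − k_d) − 1] = 52.4 × (1 + 0.0427 × 21.3) / [21.3 × (0.642 × 9.34 − 0.0427) − 1] = 100.1 / 125.8 = 0.7953 mg/L.

S ≈ 0.795 mg/L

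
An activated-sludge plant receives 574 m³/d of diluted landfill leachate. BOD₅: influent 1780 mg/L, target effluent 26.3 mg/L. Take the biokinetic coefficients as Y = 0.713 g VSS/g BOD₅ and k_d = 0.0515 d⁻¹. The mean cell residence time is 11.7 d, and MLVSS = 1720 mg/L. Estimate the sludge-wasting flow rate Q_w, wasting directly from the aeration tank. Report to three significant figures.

Rearranging the biomass balance for a CMAS with decay, V = Y·Q·ΔS·θ_c / [X·(1+k_d θ_c)] = 0.713 × 574 × (1780 − 26.3) × 11.7 / [1720 × (1 + 0.0515 × 11.7)] = 8.4×10^6 / 2756 = 3047 m³.
For wasting at MLVSS concentration, Q_w = V/θ_c = 3047/11.7 = 260.4 m³/d.

Q_w ≈ 260 m³/d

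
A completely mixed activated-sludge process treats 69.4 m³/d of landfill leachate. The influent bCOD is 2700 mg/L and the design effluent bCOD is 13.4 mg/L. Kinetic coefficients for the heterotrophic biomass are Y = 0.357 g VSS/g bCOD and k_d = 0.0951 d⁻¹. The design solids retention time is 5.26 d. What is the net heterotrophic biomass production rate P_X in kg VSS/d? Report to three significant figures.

Observed yield with endogenous decay: Y_obs = Y / (1 + k_d·θ_c) = 0.357 / (1 + 0.0951 × 5.26) = 0.357 / 1.500 = 0.2380 g VSS/g bCOD.
Q·(S₀ − S) = 69.4 × (2700 − 13.4) × 10⁻³ = 186.5 kg/d removed.
Net biomass production P_X = Y_obs × Q·(S₀ − S) = 0.2380 × 186.5 = 44.37 kg VSS/d.

P_X ≈ 44.4 kg VSS/d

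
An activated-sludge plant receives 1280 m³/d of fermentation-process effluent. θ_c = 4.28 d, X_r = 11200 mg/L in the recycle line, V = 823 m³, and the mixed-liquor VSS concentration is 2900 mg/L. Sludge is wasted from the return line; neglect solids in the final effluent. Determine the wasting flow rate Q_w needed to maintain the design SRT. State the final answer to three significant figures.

Q_w ≈ 49.8 m³/d

Q_w = (V·X)/(θ_c X_r) = 823.0 × 2900 / (4.28 × 11200) = 49.79 m³/d.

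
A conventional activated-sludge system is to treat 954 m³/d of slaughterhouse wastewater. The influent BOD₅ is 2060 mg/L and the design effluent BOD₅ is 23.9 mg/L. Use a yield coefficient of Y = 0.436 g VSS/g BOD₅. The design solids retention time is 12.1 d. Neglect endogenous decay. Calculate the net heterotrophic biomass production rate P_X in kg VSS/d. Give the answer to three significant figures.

No decay correction is needed, so Y_obs = Y = 0.436.
Substrate removed = Q·(S₀ − S) = 954 m³/d × (2060 − 23.9) g/m³ = 1.94×10^6 g/d = 1942 kg/d.
Biomass produced: P_X = Y_obs·Q·ΔS = 0.4360 × 1942 ≈ 846.9 kg VSS/d.

P_X ≈ 847 kg VSS/d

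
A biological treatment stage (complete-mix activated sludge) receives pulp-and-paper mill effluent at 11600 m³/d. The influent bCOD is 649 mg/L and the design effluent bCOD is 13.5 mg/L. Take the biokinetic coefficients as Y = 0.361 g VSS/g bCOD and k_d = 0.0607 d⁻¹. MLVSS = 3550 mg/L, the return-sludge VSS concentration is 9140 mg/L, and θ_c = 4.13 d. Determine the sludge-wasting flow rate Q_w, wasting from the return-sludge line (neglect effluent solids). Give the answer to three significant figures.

From the SRT design equation V = Y Q (S₀−S) θ_c / [X (1 + k_d θ_c)] = 0.361 × 11600 × (649 − 13.5) × 4.13 / [3550 × (1 + 0.0607 × 4.13)] = 1.1×10^7 / 4440 = 2475 m³.
Wasting from the return line (neglecting effluent solids): Q_w = V·X / (θ_c·X_r) = 2475 × 3550 / (4.13 × 9140) = 232.8 m³/d.

Q_w ≈ 233 m³/d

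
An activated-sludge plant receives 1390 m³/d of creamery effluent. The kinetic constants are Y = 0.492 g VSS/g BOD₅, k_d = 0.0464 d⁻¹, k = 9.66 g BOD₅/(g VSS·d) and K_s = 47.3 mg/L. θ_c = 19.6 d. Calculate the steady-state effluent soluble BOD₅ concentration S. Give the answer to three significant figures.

Effluent substrate depends only on kinetics and SRT: S = K_s(1 + k_d θ_c) / [θ_c(Yk − k_d) − 1] = 47.3 × (1 + 0.0464 × 19.6) / [19.6 × (0.492 × 9.66 − 0.0464) − 1] = 90.32 / 91.24 = 0.9898 mg/L.

S ≈ 0.990 mg/L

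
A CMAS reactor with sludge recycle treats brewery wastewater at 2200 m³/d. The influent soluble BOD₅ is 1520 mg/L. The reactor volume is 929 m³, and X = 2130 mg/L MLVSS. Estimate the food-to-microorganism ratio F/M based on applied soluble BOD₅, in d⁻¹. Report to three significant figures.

F/M ≈ 1.69 d⁻¹

F/M = Q·S₀ / (V·X) = 2200 × 1520 / (929.0 × 2130) = 1.690 g soluble BOD₅·(g VSS·d)⁻¹.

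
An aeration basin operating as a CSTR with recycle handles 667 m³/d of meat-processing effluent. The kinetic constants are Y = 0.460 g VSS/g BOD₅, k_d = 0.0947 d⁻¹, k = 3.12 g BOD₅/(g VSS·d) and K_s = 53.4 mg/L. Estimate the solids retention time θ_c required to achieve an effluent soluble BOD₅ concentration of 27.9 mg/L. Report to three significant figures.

θ_c ≈ 2.51 d

From 1/θ_c = Y·k·S/(K_s + S) − k_d: Y·k·S/(K_s+S) = 0.460 × 3.12 × 27.9 / (53.4 + 27.9) = 0.4925 d⁻¹.
θ_c = 1/(μ − k_d) = 1/(0.4925 − 0.0947) = 1/0.3978 = 2.514 d.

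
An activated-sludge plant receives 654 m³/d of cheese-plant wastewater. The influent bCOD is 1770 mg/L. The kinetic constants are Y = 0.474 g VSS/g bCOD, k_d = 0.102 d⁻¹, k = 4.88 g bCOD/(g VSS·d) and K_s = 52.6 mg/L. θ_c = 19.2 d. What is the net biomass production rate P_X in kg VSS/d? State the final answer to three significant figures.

For a completely mixed reactor with recycle the Lawrence–McCarty relation gives S = K_s·(1 + k_d·θ_c) / [θ_c·(Y·k − k_d) − 1] = 52.6 × (1 + 0.102 × 19.2) / [19.2 × (0.474 × 4.88 − 0.102) − 1] = 155.6 / 41.45 = 3.754 mg/L.
The observed yield is Y_obs = Y/(1 + k_d·θ_c) = 0.474 / (1 + 0.102 × 19.2) = 0.474 / 2.958 = 0.1602 g VSS per g bCOD removed.
Substrate removed = Q·(S₀ − S) = 654 m³/d × (1770 − 3.75) g/m³ = 1.16×10^6 g/d = 1155 kg/d.
So the net sludge growth is P_X = 0.1602 × 1155 = 185.1 kg VSS/d.

P_X ≈ 185 kg VSS/d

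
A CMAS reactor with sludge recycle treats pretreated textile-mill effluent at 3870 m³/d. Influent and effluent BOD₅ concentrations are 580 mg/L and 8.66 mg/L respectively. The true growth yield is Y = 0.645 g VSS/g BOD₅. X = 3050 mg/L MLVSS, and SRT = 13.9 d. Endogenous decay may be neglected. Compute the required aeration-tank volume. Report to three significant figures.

V ≈ 6500 m³

V·X = Y·Q·ΔS·θ_c gives V = 0.645 × 3870 × (580 − 8.66) × 13.9 / 3050 = 6500 m³.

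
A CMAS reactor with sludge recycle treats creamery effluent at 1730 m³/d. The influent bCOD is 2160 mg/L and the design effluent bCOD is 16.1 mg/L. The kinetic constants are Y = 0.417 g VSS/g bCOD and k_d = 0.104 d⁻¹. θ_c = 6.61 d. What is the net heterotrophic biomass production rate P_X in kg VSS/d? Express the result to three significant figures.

The observed yield is Y_obs = Y/(1 + k_d·θ_c) = 0.417 / (1 + 0.104 × 6.61) = 0.417 / 1.687 = 0.2471 g VSS per g bCOD removed.
Substrate removed = Q·(S₀ − S) = 1730 m³/d × (2160 − 16.1) g/m³ = 3.71×10^6 g/d = 3709 kg/d.
Net biomass production P_X = Y_obs × Q·(S₀ − S) = 0.2471 × 3709 = 916.6 kg VSS/d.

P_X ≈ 917 kg VSS/d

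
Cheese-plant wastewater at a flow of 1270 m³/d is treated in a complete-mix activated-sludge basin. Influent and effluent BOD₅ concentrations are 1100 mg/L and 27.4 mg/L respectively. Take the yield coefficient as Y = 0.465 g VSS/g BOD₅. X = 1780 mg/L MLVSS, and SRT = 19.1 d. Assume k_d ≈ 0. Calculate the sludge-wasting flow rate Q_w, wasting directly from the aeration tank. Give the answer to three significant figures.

With k_d = 0 the design equation reduces to V = Y Q (S₀−S) θ_c / X = 0.465 × 1270 × (1100 − 27.4) × 19.1 / 1780 = 6797 m³.
For wasting at MLVSS concentration, Q_w = V/θ_c = 6797/19.1 = 355.9 m³/d.

Q_w ≈ 356 m³/d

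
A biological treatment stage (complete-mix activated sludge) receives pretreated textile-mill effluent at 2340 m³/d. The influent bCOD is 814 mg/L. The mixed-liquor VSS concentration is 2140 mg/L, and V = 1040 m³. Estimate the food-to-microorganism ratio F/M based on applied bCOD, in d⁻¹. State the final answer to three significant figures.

F/M ≈ 0.856 d⁻¹

F/M = Q·S₀ / (V·X) = 2340 × 814 / (1040 × 2140) = 0.8558 g bCOD·(g VSS·d)⁻¹.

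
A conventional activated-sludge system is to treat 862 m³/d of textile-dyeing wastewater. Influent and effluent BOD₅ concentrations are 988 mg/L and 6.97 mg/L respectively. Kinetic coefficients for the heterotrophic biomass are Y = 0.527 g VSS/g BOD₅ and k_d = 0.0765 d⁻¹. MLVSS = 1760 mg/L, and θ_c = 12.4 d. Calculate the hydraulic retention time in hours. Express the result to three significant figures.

τ ≈ 44.9 h

Rearranging the biomass balance for a CMAS with decay, V = Y·Q·ΔS·θ_c / [X·(1+k_d θ_c)] = 0.527 × 862 × (988 − 6.97) × 12.4 / [1760 × (1 + 0.0765 × 12.4)] = 5.53×10^6 / 3430 = 1611 m³.
HRT = V/Q = 1611 m³ / 862 m³·d⁻¹ = 1.869 d × 24 = 44.86 h.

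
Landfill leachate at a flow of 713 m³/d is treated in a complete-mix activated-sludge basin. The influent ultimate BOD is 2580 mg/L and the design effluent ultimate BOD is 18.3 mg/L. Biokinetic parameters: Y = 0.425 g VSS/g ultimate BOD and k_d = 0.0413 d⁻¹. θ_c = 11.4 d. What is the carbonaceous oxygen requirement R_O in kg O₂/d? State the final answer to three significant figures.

R_O ≈ 1080 kg O₂/d

Correct the yield for decay: Y_obs = Y/(1 + k_d θ_c) = 0.425 / (1 + 0.0413 × 11.4) = 0.425 / 1.471 = 0.2890.
ΔS = 2580 − 18.3 = 2562 mg/L, so the substrate removal rate is 713 × 2562/1000 = 1826 kg ultimate BOD/d.
Net sludge production P_X = 0.2890 × 1826 = 527.8 kg VSS/d.
Carbonaceous O₂ demand = substrate oxidised − cell-mass equivalent = 1826 − 1.42 × 527.8 = 1077 kg O₂/d.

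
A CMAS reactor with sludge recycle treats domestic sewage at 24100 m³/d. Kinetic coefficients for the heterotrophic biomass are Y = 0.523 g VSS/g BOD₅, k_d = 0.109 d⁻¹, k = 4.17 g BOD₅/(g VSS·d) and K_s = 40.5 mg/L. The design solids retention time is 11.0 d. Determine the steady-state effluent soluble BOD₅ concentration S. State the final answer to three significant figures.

Effluent substrate depends only on kinetics and SRT: S = K_s(1 + k_d θ_c) / [θ_c(Yk − k_d) − 1] = 40.5 × (1 + 0.109 × 11.0) / [11.0 × (0.523 × 4.17 − 0.109) − 1] = 89.06 / 21.79 = 4.087 mg/L.

S ≈ 4.09 mg/L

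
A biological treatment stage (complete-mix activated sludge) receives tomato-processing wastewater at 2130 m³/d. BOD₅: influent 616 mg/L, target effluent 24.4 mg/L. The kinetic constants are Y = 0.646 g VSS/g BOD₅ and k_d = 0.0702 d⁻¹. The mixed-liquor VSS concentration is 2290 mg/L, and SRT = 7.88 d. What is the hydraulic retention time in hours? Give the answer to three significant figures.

τ ≈ 20.3 h

From the SRT design equation V = Y Q (S₀−S) θ_c / [X (1 + k_d θ_c)] = 0.646 × 2130 × (616 − 24.4) × 7.88 / [2290 × (1 + 0.0702 × 7.88)] = 6.41×10^6 / 3557 = 1803 m³.
τ = V/Q = 1803/2130 = 0.8467 d, or 20.32 h.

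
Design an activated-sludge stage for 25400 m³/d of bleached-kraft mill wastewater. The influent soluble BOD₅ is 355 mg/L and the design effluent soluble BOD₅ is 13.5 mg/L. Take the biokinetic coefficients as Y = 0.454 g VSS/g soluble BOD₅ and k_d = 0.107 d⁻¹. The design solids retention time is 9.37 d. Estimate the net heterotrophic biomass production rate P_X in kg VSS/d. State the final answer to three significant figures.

Correct the yield for decay: Y_obs = Y/(1 + k_d θ_c) = 0.454 / (1 + 0.107 × 9.37) = 0.454 / 2.003 = 0.2267.
Substrate removed = Q·(S₀ − S) = 25400 m³/d × (355 − 13.5) g/m³ = 8.67×10^6 g/d = 8674 kg/d.
So the net sludge growth is P_X = 0.2267 × 8674 = 1966 kg VSS/d.

P_X ≈ 1970 kg VSS/d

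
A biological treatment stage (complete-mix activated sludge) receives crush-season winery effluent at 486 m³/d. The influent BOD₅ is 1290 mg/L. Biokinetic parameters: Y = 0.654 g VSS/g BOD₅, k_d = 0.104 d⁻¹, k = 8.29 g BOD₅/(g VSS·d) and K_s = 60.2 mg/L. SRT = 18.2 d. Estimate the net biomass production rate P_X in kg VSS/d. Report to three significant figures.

P_X ≈ 142 kg VSS/d

From the Monod/SRT balance for a CMAS, S = K_s·(1+k_d θ_c)/[θ_c·(Y k − k_d) − 1] = 60.2 × (1 + 0.104 × 18.2) / [18.2 × (0.654 × 8.29 − 0.104) − 1] = 174.1 / 95.78 = 1.818 mg/L.
Y_obs = Y / (1 + k_d θ_c) = 0.654 / (1 + 0.104 × 18.2) = 0.654 / 2.893 = 0.2261.
Mass of BOD₅ removed per day: Q(S₀ − S) = 486 × 1288 g/m³ = 626.1 kg/d.
Biomass produced: P_X = Y_obs·Q·ΔS = 0.2261 × 626.1 ≈ 141.5 kg VSS/d.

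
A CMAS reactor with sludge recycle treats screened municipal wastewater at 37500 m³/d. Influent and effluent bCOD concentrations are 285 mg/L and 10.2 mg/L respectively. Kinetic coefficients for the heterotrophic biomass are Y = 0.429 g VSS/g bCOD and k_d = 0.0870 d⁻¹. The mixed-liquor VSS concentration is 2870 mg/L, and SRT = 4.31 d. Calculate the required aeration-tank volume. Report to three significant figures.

V ≈ 4830 m³

From the SRT design equation V = Y Q (S₀−S) θ_c / [X (1 + k_d θ_c)] = 0.429 × 37500 × (285 − 10.2) × 4.31 / [2870 × (1 + 0.0870 × 4.31)] = 1.91×10^7 / 3946 = 4828 m³.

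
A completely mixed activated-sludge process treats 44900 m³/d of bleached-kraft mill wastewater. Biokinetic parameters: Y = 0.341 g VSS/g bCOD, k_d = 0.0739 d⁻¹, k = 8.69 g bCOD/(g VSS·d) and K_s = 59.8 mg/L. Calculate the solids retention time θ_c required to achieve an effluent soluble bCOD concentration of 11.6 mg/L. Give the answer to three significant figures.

At the target effluent, Y k S/(K_s+S) = 0.341×8.69×11.6/71.40 = 0.4814 d⁻¹.
Then 1/θ_c = μ − k_d = 0.4814 − 0.0739 = 0.4075 d⁻¹, giving θ_c = 2.454 d.

θ_c ≈ 2.45 d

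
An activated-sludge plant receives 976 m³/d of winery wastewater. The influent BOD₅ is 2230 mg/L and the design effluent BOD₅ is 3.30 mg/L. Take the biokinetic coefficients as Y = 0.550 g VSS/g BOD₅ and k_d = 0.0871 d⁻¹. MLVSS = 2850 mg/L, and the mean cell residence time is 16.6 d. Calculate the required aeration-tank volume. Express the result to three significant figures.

Steady-state biomass mass balance: V·X·(1 + k_d·θ_c) = Y·Q·(S₀ − S)·θ_c, so V = 0.550 × 976 × (2230 − 3.30) × 16.6 / [2850 × (1 + 0.0871 × 16.6)] = 1.98×10^7 / 6971 = 2846 m³.

V ≈ 2850 m³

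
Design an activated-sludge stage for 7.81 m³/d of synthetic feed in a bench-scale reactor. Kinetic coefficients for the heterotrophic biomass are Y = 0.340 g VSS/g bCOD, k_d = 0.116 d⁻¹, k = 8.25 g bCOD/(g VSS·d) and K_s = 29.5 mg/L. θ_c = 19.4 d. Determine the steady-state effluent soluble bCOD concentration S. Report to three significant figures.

For a completely mixed reactor with recycle the Lawrence–McCarty relation gives S = K_s·(1 + k_d·θ_c) / [θ_c·(Y·k − k_d) − 1] = 29.5 × (1 + 0.116 × 19.4) / [19.4 × (0.340 × 8.25 − 0.116) − 1] = 95.89 / 51.17 = 1.874 mg/L.

S ≈ 1.87 mg/L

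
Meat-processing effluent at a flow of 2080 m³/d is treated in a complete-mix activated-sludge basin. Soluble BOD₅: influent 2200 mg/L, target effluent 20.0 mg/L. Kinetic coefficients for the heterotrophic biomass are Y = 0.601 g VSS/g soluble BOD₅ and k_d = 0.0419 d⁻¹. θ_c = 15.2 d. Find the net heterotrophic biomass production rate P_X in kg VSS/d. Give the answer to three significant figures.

Y_obs = Y / (1 + k_d θ_c) = 0.601 / (1 + 0.0419 × 15.2) = 0.601 / 1.637 = 0.3672.
Q·(S₀ − S) = 2080 × (2200 − 20.0) × 10⁻³ = 4534 kg/d removed.
P_X = Y_obs · Q(S₀ − S) = 0.3672 × 4534 = 1665 kg VSS/d.

P_X ≈ 1660 kg VSS/d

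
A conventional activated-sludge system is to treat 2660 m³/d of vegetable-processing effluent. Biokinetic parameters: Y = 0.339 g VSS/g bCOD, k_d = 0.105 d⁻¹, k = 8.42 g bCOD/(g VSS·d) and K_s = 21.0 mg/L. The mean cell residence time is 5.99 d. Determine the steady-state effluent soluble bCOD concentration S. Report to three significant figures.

Effluent substrate depends only on kinetics and SRT: S = K_s(1 + k_d θ_c) / [θ_c(Yk − k_d) − 1] = 21.0 × (1 + 0.105 × 5.99) / [5.99 × (0.339 × 8.42 − 0.105) − 1] = 34.21 / 15.47 = 2.211 mg/L.

S ≈ 2.21 mg/L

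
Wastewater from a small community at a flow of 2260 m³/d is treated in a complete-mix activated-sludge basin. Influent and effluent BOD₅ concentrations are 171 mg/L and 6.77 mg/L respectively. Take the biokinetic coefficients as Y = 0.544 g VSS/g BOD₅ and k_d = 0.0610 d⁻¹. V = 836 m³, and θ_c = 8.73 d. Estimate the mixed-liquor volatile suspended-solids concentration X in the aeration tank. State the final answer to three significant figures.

X = Y·Q·ΔS·θ_c / [V·(1 + k_d θ_c)] = 0.544 × 2260 × (171 − 6.77) × 8.73 / [836 × (1 + 0.0610 × 8.73)] = 1376 mg/L.

X ≈ 1380 mg/L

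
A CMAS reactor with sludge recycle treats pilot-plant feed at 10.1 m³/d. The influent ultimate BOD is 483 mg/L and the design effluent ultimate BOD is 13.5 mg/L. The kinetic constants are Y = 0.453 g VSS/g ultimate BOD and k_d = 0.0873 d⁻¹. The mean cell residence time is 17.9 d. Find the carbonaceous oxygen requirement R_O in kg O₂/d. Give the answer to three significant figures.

Correct the yield for decay: Y_obs = Y/(1 + k_d θ_c) = 0.453 / (1 + 0.0873 × 17.9) = 0.453 / 2.563 = 0.1768.
Substrate removed = Q·(S₀ − S) = 10.1 m³/d × (483 − 13.5) g/m³ = 4.74×10^3 g/d = 4.742 kg/d.
Biomass synthesised: P_X = Y_obs × 4.742 = 0.8382 kg VSS/d.
Carbonaceous O₂ demand = substrate oxidised − cell-mass equivalent = 4.742 − 1.42 × 0.8382 = 3.552 kg O₂/d.

R_O ≈ 3.55 kg O₂/d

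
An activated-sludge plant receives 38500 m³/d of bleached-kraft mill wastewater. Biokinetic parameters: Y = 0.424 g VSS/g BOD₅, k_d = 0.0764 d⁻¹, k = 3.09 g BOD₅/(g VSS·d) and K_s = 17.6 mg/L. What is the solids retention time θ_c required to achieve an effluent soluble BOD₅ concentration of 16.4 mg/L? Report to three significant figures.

θ_c ≈ 1.80 d

Specific growth rate at S = 16.4 mg/L: μ = YkS/(K_s+S) = 0.424·3.09·16.4/(17.6+16.4) = 0.6320 d⁻¹.
Then 1/θ_c = μ − k_d = 0.6320 − 0.0764 = 0.5556 d⁻¹, giving θ_c = 1.800 d.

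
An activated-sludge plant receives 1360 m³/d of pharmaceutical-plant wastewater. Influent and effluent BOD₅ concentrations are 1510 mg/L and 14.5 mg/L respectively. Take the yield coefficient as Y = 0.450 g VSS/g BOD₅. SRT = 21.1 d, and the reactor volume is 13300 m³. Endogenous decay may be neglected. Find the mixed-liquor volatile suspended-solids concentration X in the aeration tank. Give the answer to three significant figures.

Without decay, X = Y Q (S₀−S) θ_c / V = 0.450 × 1360 × (1510 − 14.5) × 21.1 / 13300 = 1452 mg/L.

X ≈ 1450 mg/L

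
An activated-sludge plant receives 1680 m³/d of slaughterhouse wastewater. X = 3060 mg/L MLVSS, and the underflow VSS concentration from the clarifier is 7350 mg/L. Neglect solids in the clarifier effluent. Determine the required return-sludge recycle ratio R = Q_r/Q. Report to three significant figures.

R ≈ 0.713

R = Q_r/Q = X/(X_r − X) = 3060 / (7350 − 3060) = 0.7133.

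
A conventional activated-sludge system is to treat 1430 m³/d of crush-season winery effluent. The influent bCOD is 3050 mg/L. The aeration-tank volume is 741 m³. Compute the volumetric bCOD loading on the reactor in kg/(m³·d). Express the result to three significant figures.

Applied bCOD load per unit volume = Q·S₀/V = (1430 × 3050/1000)/741.0 = 5.886 kg bCOD·m⁻³·d⁻¹.

L_v ≈ 5.89 kg bCOD/(m³·d)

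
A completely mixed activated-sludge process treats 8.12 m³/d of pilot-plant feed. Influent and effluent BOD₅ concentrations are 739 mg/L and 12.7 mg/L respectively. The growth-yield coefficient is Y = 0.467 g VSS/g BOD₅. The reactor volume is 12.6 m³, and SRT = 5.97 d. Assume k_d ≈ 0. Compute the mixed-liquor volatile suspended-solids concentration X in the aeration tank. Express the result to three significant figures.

X ≈ 1300 mg/L

Without decay, X = Y Q (S₀−S) θ_c / V = 0.467 × 8.12 × (739 − 12.7) × 5.97 / 12.6 = 1305 mg/L.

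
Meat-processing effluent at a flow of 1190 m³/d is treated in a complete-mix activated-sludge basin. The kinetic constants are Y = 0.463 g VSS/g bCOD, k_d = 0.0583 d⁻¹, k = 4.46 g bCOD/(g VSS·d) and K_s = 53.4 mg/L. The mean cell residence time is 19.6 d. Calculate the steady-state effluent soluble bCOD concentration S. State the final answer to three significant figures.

S ≈ 2.99 mg/L

Effluent substrate depends only on kinetics and SRT: S = K_s(1 + k_d θ_c) / [θ_c(Yk − k_d) − 1] = 53.4 × (1 + 0.0583 × 19.6) / [19.6 × (0.463 × 4.46 − 0.0583) − 1] = 114.4 / 38.33 = 2.985 mg/L.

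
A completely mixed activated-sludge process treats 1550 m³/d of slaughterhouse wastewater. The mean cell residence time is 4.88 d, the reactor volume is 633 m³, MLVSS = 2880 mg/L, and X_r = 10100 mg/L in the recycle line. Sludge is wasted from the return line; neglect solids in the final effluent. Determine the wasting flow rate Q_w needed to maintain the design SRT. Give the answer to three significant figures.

θ_c = V·X/(Q_w·X_r) when wasting from the recycle, so Q_w = V·X/(θ_c·X_r) = 633.0 × 2880 / (4.88 × 10100) = 36.99 m³/d.

Q_w ≈ 37.0 m³/d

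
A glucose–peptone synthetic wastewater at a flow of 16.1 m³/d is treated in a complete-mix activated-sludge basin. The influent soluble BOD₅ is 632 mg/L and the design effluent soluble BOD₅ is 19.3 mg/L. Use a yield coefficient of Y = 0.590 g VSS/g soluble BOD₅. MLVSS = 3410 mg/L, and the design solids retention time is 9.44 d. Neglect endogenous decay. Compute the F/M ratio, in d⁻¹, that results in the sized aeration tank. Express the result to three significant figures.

F/M ≈ 0.185 d⁻¹

With k_d = 0 the design equation reduces to V = Y Q (S₀−S) θ_c / X = 0.590 × 16.1 × (632 − 19.3) × 9.44 / 3410 = 16.11 m³.
Food-to-microorganism ratio F/M = Q S₀ / (V X) = 16.1 × 632 / (16.11 × 3410) = 0.1852 d⁻¹.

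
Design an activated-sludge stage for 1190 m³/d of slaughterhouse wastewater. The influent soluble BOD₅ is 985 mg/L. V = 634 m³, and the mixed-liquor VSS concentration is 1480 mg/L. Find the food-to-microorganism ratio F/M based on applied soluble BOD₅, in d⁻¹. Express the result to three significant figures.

F/M ≈ 1.25 d⁻¹

F/M = Q·S₀ / (V·X) = 1190 × 985 / (634.0 × 1480) = 1.249 g soluble BOD₅·(g VSS·d)⁻¹.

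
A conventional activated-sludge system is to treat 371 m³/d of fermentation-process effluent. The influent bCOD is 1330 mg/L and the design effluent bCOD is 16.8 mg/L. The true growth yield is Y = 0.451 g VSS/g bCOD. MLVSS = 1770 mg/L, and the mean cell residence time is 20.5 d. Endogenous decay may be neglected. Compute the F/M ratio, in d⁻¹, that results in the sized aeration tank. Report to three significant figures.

F/M ≈ 0.110 d⁻¹

Biomass mass balance (decay neglected): V·X = Y·Q·(S₀ − S)·θ_c, so V = 0.451 × 371 × (1330 − 16.8) × 20.5 / 1770 = 2545 m³.
Food-to-microorganism ratio F/M = Q S₀ / (V X) = 371 × 1330 / (2545 × 1770) = 0.1095 d⁻¹.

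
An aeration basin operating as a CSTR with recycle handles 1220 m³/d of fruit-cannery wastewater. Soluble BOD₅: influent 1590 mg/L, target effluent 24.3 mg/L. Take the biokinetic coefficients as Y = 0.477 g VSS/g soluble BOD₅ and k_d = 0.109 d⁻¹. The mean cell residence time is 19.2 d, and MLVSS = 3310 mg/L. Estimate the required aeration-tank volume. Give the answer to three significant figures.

V ≈ 1710 m³

Steady-state biomass mass balance: V·X·(1 + k_d·θ_c) = Y·Q·(S₀ − S)·θ_c, so V = 0.477 × 1220 × (1590 − 24.3) × 19.2 / [3310 × (1 + 0.109 × 19.2)] = 1.75×10^7 / 10237 = 1709 m³.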